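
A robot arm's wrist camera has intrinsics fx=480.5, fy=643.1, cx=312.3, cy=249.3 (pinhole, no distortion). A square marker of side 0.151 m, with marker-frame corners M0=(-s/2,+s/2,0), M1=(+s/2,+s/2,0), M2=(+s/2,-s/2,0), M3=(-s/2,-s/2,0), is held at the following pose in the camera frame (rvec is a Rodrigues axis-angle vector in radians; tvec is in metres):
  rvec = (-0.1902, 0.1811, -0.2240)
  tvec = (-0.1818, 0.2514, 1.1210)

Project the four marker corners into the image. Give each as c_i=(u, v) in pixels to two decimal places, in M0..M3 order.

c0=(209.55, 445.90) c1=(270.95, 429.13) c2=(259.03, 341.50) c3=(199.54, 359.62)

Intrinsics K: fx=480.5, fy=643.1, cx=312.3, cy=249.3
Marker side s = 0.151 m; corners in marker frame (Z=0):
  M0 = (-0.0755, +0.0755, 0)
  M1 = (+0.0755, +0.0755, 0)
  M2 = (+0.0755, -0.0755, 0)
  M3 = (-0.0755, -0.0755, 0)
rvec = (-0.1902, 0.1811, -0.2240), |rvec| = θ = 0.34518 rad = 19.777°
Rodrigues: sinθ=0.33837, 1−cosθ=0.05899; R = I + sinθ·[k]× + (1−cosθ)·[k]×²:
    [+0.95892 +0.20253 +0.19862]
    [-0.23663 +0.95725 +0.16636]
    [-0.15643 -0.20653 +0.96585]
t = (-0.1818, 0.2514, 1.1210) m
M0: Pc = R·M0+t = (-0.23891, +0.34154, +1.11722); u = 480.5·(-0.23891)/1.11722 + 312.3 = 209.5489, v = 643.1·(+0.34154)/1.11722 + 249.3 = 445.8983
M1: Pc = R·M1+t = (-0.09411, +0.30581, +1.09360); u = 480.5·(-0.09411)/1.09360 + 312.3 = 270.9501, v = 643.1·(+0.30581)/1.09360 + 249.3 = 429.1327
M2: Pc = R·M2+t = (-0.12469, +0.16126, +1.12478); u = 480.5·(-0.12469)/1.12478 + 312.3 = 259.0324, v = 643.1·(+0.16126)/1.12478 + 249.3 = 341.5024
M3: Pc = R·M3+t = (-0.26949, +0.19699, +1.14840); u = 480.5·(-0.26949)/1.14840 + 312.3 = 199.5438, v = 643.1·(+0.19699)/1.14840 + 249.3 = 359.6151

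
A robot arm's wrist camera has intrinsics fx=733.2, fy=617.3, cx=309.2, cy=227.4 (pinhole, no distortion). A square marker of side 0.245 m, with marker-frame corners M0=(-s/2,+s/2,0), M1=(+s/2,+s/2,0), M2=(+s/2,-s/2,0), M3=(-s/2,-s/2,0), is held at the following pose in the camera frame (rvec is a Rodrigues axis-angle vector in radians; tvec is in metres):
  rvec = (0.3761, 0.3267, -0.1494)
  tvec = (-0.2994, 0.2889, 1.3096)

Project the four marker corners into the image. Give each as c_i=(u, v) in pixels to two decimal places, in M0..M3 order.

c0=(104.18, 409.94) c1=(219.71, 411.99) c2=(184.02, 310.96) c3=(63.50, 315.20)

Intrinsics K: fx=733.2, fy=617.3, cx=309.2, cy=227.4
Marker side s = 0.245 m; corners in marker frame (Z=0):
  M0 = (-0.1225, +0.1225, 0)
  M1 = (+0.1225, +0.1225, 0)
  M2 = (+0.1225, -0.1225, 0)
  M3 = (-0.1225, -0.1225, 0)
rvec = (0.3761, 0.3267, -0.1494), |rvec| = θ = 0.52010 rad = 29.800°
Rodrigues: sinθ=0.49697, 1−cosθ=0.13223; R = I + sinθ·[k]× + (1−cosθ)·[k]×²:
    [+0.93691 +0.20282 +0.28470]
    [-0.08269 +0.91994 -0.38323]
    [-0.33964 +0.33551 +0.87868]
t = (-0.2994, 0.2889, 1.3096) m
M0: Pc = R·M0+t = (-0.38933, +0.41172, +1.39231); u = 733.2·(-0.38933)/1.39231 + 309.2 = 104.1772, v = 617.3·(+0.41172)/1.39231 + 227.4 = 409.9436
M1: Pc = R·M1+t = (-0.15978, +0.39146, +1.30909); u = 733.2·(-0.15978)/1.30909 + 309.2 = 219.7087, v = 617.3·(+0.39146)/1.30909 + 227.4 = 411.9935
M2: Pc = R·M2+t = (-0.20947, +0.16608, +1.22689); u = 733.2·(-0.20947)/1.22689 + 309.2 = 184.0175, v = 617.3·(+0.16608)/1.22689 + 227.4 = 310.9601
M3: Pc = R·M3+t = (-0.43902, +0.18634, +1.31011); u = 733.2·(-0.43902)/1.31011 + 309.2 = 63.5041, v = 617.3·(+0.18634)/1.31011 + 227.4 = 315.1988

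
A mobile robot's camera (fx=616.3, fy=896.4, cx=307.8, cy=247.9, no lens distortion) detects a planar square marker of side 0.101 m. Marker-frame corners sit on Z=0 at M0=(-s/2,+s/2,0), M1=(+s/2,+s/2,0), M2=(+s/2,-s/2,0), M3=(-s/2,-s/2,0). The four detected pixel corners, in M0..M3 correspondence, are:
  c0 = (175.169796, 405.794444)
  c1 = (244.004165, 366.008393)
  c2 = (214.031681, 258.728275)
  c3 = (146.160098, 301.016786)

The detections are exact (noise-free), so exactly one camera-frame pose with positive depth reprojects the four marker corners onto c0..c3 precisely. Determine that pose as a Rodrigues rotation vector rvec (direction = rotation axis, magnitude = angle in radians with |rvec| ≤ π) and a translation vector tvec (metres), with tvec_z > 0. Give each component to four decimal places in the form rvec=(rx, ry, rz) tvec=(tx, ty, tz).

rvec=(0.0125, 0.1991, -0.3911) tvec=(-0.1457, 0.0752, 0.7918)

Intrinsics K: fx=616.3, fy=896.4, cx=307.8, cy=247.9
Marker side s = 0.101 m; corners in marker frame (Z=0):
  M0 = (-0.0505, +0.0505, 0)
  M1 = (+0.0505, +0.0505, 0)
  M2 = (+0.0505, -0.0505, 0)
  M3 = (-0.0505, -0.0505, 0)
Detected image corners:
  c0 = (175.169796, 405.794444) px
  c1 = (244.004165, 366.008393) px
  c2 = (214.031681, 258.728275) px
  c3 = (146.160098, 301.016786) px
Planar DLT: solve 8×8 A·h = b for H (H[2,2]=1):
  H  [+628.72679 +285.48055 +194.39135]
  H  [-488.38530 +1038.61502 +333.05375]
  H  [-0.24649 -0.03311 +1.00000]
B = K⁻¹H; ‖b₁‖=1.262947, ‖b₂‖=1.262947; λ = 2/(‖b₁‖+‖b₂‖) = 0.791799, sign → tz>0 ⇒ λ=+0.791799
r₁ = λ·B[:,0] = (+0.90524,-0.37742,-0.19517); r₂ = λ·B[:,1] = (+0.37987,+0.92467,-0.02622)
r₃ = r₁×r₂ = (+0.19037,-0.05041,+0.98042); SVD([r₁ r₂ r₃]) → R = UVᵀ:
  R  [+0.90524 +0.37987 +0.19037]
  R  [-0.37742 +0.92467 -0.05041]
  R  [-0.19517 -0.02622 +0.98042]
t = (-0.14570, +0.07522, +0.79180) m
tr R = 2.810328; θ = arccos((tr R − 1)/2) = 0.439031 rad = 25.155°
axis k = ((R−Rᵀ)₃₂, (R−Rᵀ)₁₃, (R−Rᵀ)₂₁) / (2 sinθ) = (+0.028457, +0.453511, -0.890796)
rvec = θ·k = (+0.012494, +0.199105, -0.391087)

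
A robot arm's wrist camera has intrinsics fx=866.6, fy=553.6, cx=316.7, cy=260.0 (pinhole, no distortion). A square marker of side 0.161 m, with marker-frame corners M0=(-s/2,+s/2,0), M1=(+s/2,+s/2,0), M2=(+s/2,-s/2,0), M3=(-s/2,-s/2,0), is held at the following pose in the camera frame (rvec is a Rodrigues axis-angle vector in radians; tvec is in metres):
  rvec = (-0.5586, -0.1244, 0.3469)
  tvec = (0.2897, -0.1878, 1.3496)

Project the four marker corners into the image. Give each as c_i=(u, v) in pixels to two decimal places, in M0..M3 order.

c0=(443.77, 195.22) c1=(543.11, 219.59) c2=(557.86, 171.50) c3=(464.74, 148.53)

Intrinsics K: fx=866.6, fy=553.6, cx=316.7, cy=260.0
Marker side s = 0.161 m; corners in marker frame (Z=0):
  M0 = (-0.0805, +0.0805, 0)
  M1 = (+0.0805, +0.0805, 0)
  M2 = (+0.0805, -0.0805, 0)
  M3 = (-0.0805, -0.0805, 0)
rvec = (-0.5586, -0.1244, 0.3469), |rvec| = θ = 0.66922 rad = 38.343°
Rodrigues: sinθ=0.62037, 1−cosθ=0.21569; R = I + sinθ·[k]× + (1−cosθ)·[k]×²:
    [+0.93459 -0.28811 -0.20865]
    [+0.35505 +0.79176 +0.49705]
    [+0.02199 -0.53861 +0.84227]
t = (0.2897, -0.1878, 1.3496) m
M0: Pc = R·M0+t = (+0.19127, -0.15264, +1.30447); u = 866.6·(+0.19127)/1.30447 + 316.7 = 443.7681, v = 553.6·(-0.15264)/1.30447 + 260.0 = 195.2197
M1: Pc = R·M1+t = (+0.34174, -0.09548, +1.30801); u = 866.6·(+0.34174)/1.30801 + 316.7 = 543.1146, v = 553.6·(-0.09548)/1.30801 + 260.0 = 219.5885
M2: Pc = R·M2+t = (+0.38813, -0.22296, +1.39473); u = 866.6·(+0.38813)/1.39473 + 316.7 = 557.8589, v = 553.6·(-0.22296)/1.39473 + 260.0 = 171.5038
M3: Pc = R·M3+t = (+0.23766, -0.28012, +1.39119); u = 866.6·(+0.23766)/1.39119 + 316.7 = 464.7426, v = 553.6·(-0.28012)/1.39119 + 260.0 = 148.5316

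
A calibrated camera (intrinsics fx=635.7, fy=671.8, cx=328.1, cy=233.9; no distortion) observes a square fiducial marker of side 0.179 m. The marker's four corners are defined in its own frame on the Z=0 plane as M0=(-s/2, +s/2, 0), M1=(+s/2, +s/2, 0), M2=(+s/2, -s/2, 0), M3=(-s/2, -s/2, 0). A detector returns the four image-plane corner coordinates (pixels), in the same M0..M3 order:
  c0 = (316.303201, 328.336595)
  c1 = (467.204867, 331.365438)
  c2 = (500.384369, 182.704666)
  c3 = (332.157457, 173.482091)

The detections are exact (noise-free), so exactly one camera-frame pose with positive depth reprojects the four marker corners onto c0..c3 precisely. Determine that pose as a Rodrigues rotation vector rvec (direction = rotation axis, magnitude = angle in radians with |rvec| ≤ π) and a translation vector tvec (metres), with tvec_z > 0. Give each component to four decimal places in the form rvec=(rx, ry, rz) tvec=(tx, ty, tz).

Intrinsics K: fx=635.7, fy=671.8, cx=328.1, cy=233.9
Marker side s = 0.179 m; corners in marker frame (Z=0):
  M0 = (-0.0895, +0.0895, 0)
  M1 = (+0.0895, +0.0895, 0)
  M2 = (+0.0895, -0.0895, 0)
  M3 = (-0.0895, -0.0895, 0)
Detected image corners:
  c0 = (316.303201, 328.336595) px
  c1 = (467.204867, 331.365438) px
  c2 = (500.384369, 182.704666) px
  c3 = (332.157457, 173.482091) px
Planar DLT: solve 8×8 A·h = b for H (H[2,2]=1):
  H  [+970.37752 +119.78147 +404.75717]
  H  [+84.60493 +1009.44323 +258.35810]
  H  [+0.20227 +0.63766 +1.00000]
B = K⁻¹H; ‖b₁‖=1.437461, ‖b₂‖=1.437461; λ = 2/(‖b₁‖+‖b₂‖) = 0.695671, sign → tz>0 ⇒ λ=+0.695671
r₁ = λ·B[:,0] = (+0.98930,+0.03862,+0.14071); r₂ = λ·B[:,1] = (-0.09787,+0.89086,+0.44360)
r₃ = r₁×r₂ = (-0.10822,-0.45263,+0.88511); SVD([r₁ r₂ r₃]) → R = UVᵀ:
  R  [+0.98930 -0.09787 -0.10822]
  R  [+0.03862 +0.89086 -0.45263]
  R  [+0.14071 +0.44360 +0.88511]
t = (+0.08389, +0.02533, +0.69567) m
tr R = 2.765268; θ = arccos((tr R − 1)/2) = 0.489359 rad = 28.038°
axis k = ((R−Rᵀ)₃₂, (R−Rᵀ)₁₃, (R−Rᵀ)₂₁) / (2 sinθ) = (+0.953314, -0.264791, +0.145186)
rvec = θ·k = (+0.466513, -0.129578, +0.071048)

rvec=(0.4665, -0.1296, 0.0710) tvec=(0.0839, 0.0253, 0.6957)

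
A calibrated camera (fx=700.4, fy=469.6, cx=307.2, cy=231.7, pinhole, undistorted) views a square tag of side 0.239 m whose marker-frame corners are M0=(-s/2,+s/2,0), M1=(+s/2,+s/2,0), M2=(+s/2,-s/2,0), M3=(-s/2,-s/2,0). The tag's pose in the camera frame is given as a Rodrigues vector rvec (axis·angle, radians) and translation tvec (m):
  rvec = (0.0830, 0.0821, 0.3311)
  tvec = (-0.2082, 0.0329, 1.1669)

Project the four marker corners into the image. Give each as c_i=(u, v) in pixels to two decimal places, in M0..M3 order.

c0=(95.12, 273.80) c1=(227.04, 305.81) c2=(272.27, 215.11) c3=(137.17, 183.73)

Intrinsics K: fx=700.4, fy=469.6, cx=307.2, cy=231.7
Marker side s = 0.239 m; corners in marker frame (Z=0):
  M0 = (-0.1195, +0.1195, 0)
  M1 = (+0.1195, +0.1195, 0)
  M2 = (+0.1195, -0.1195, 0)
  M3 = (-0.1195, -0.1195, 0)
rvec = (0.0830, 0.0821, 0.3311), |rvec| = θ = 0.35108 rad = 20.115°
Rodrigues: sinθ=0.34391, 1−cosθ=0.06100; R = I + sinθ·[k]× + (1−cosθ)·[k]×²:
    [+0.94241 -0.32097 +0.09402]
    [+0.32771 +0.94234 -0.06785]
    [-0.06682 +0.09476 +0.99326]
t = (-0.2082, 0.0329, 1.1669) m
M0: Pc = R·M0+t = (-0.35917, +0.10635, +1.18621); u = 700.4·(-0.35917)/1.18621 + 307.2 = 95.1250, v = 469.6·(+0.10635)/1.18621 + 231.7 = 273.8013
M1: Pc = R·M1+t = (-0.13394, +0.18467, +1.17024); u = 700.4·(-0.13394)/1.17024 + 307.2 = 227.0370, v = 469.6·(+0.18467)/1.17024 + 231.7 = 305.8059
M2: Pc = R·M2+t = (-0.05723, -0.04055, +1.14759); u = 700.4·(-0.05723)/1.14759 + 307.2 = 272.2736, v = 469.6·(-0.04055)/1.14759 + 231.7 = 215.1077
M3: Pc = R·M3+t = (-0.28246, -0.11887, +1.16356); u = 700.4·(-0.28246)/1.16356 + 307.2 = 137.1732, v = 469.6·(-0.11887)/1.16356 + 231.7 = 183.7250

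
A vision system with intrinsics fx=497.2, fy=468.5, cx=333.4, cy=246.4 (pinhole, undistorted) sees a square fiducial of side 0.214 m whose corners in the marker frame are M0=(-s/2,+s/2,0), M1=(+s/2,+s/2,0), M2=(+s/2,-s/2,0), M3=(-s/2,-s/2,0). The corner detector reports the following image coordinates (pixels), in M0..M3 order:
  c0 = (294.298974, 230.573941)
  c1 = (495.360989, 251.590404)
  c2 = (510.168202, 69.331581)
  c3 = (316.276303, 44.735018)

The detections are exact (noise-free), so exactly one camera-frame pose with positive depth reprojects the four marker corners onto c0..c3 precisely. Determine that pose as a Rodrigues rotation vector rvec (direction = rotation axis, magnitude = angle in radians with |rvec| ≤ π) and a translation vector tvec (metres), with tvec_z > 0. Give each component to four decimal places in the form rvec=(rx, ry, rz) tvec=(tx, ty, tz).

Intrinsics K: fx=497.2, fy=468.5, cx=333.4, cy=246.4
Marker side s = 0.214 m; corners in marker frame (Z=0):
  M0 = (-0.1070, +0.1070, 0)
  M1 = (+0.1070, +0.1070, 0)
  M2 = (+0.1070, -0.1070, 0)
  M3 = (-0.1070, -0.1070, 0)
Detected image corners:
  c0 = (294.298974, 230.573941) px
  c1 = (495.360989, 251.590404) px
  c2 = (510.168202, 69.331581) px
  c3 = (316.276303, 44.735018) px
Planar DLT: solve 8×8 A·h = b for H (H[2,2]=1):
  H  [+967.20696 -150.13306 +405.35188]
  H  [+123.20748 +836.18837 +147.62357]
  H  [+0.11064 -0.15936 +1.00000]
B = K⁻¹H; ‖b₁‖=1.885538, ‖b₂‖=1.885538; λ = 2/(‖b₁‖+‖b₂‖) = 0.530353, sign → tz>0 ⇒ λ=+0.530353
r₁ = λ·B[:,0] = (+0.99235,+0.10861,+0.05868); r₂ = λ·B[:,1] = (-0.10347,+0.99104,-0.08452)
r₃ = r₁×r₂ = (-0.06733,+0.07780,+0.99469); SVD([r₁ r₂ r₃]) → R = UVᵀ:
  R  [+0.99235 -0.10347 -0.06733]
  R  [+0.10861 +0.99104 +0.07780]
  R  [+0.05868 -0.08452 +0.99469]
t = (+0.07675, -0.11182, +0.53035) m
tr R = 2.978079; θ = arccos((tr R − 1)/2) = 0.148194 rad = 8.491°
axis k = ((R−Rᵀ)₃₂, (R−Rᵀ)₁₃, (R−Rᵀ)₂₁) / (2 sinθ) = (-0.549660, -0.426726, +0.718178)
rvec = θ·k = (-0.081457, -0.063238, +0.106430)

rvec=(-0.0815, -0.0632, 0.1064) tvec=(0.0767, -0.1118, 0.5304)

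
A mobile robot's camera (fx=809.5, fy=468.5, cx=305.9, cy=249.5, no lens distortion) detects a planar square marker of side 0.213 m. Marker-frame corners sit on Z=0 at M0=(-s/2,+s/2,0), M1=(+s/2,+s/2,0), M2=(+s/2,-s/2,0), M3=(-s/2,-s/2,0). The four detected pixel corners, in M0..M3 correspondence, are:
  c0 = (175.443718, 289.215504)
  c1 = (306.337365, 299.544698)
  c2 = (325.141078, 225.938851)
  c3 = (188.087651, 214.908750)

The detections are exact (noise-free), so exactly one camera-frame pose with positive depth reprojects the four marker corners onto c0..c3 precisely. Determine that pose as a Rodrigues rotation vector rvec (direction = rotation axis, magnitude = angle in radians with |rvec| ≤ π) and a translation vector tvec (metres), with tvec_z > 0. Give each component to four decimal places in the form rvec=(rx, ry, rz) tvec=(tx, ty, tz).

rvec=(0.2820, 0.0027, 0.1387) tvec=(-0.0903, 0.0239, 1.2769)

Intrinsics K: fx=809.5, fy=468.5, cx=305.9, cy=249.5
Marker side s = 0.213 m; corners in marker frame (Z=0):
  M0 = (-0.1065, +0.1065, 0)
  M1 = (+0.1065, +0.1065, 0)
  M2 = (+0.1065, -0.1065, 0)
  M3 = (-0.1065, -0.1065, 0)
Detected image corners:
  c0 = (175.443718, 289.215504) px
  c1 = (306.337365, 299.544698) px
  c2 = (325.141078, 225.938851) px
  c3 = (188.087651, 214.908750) px
Planar DLT: solve 8×8 A·h = b for H (H[2,2]=1):
  H  [+631.90801 -19.76343 +248.66390]
  H  [+53.47346 +403.16825 +258.26554]
  H  [+0.01310 +0.21739 +1.00000]
B = K⁻¹H; ‖b₁‖=0.783141, ‖b₂‖=0.783141; λ = 2/(‖b₁‖+‖b₂‖) = 1.276909, sign → tz>0 ⇒ λ=+1.276909
r₁ = λ·B[:,0] = (+0.99045,+0.13683,+0.01673); r₂ = λ·B[:,1] = (-0.13607,+0.95101,+0.27759)
r₃ = r₁×r₂ = (+0.02207,-0.27722,+0.96055); SVD([r₁ r₂ r₃]) → R = UVᵀ:
  R  [+0.99045 -0.13607 +0.02207]
  R  [+0.13683 +0.95101 -0.27722]
  R  [+0.01673 +0.27759 +0.96055]
t = (-0.09028, +0.02389, +1.27691) m
tr R = 2.902019; θ = arccos((tr R − 1)/2) = 0.314312 rad = 18.009°
axis k = ((R−Rᵀ)₃₂, (R−Rᵀ)₁₃, (R−Rᵀ)₂₁) / (2 sinθ) = (+0.897285, +0.008644, +0.441367)
rvec = θ·k = (+0.282027, +0.002717, +0.138727)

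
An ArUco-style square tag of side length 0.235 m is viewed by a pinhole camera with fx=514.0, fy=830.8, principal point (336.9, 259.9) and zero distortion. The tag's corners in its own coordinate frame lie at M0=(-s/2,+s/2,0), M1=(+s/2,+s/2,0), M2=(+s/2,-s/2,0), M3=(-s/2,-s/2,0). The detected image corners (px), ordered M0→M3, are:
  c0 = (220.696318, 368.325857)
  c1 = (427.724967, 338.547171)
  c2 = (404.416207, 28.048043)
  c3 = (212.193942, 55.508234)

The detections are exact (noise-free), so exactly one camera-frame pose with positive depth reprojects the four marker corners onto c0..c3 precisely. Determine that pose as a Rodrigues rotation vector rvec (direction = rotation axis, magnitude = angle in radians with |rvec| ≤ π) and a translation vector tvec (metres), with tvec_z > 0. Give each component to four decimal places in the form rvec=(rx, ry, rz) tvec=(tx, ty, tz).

rvec=(-0.1917, 0.0069, -0.0885) tvec=(-0.0245, -0.0495, 0.6036)

Intrinsics K: fx=514.0, fy=830.8, cx=336.9, cy=259.9
Marker side s = 0.235 m; corners in marker frame (Z=0):
  M0 = (-0.1175, +0.1175, 0)
  M1 = (+0.1175, +0.1175, 0)
  M2 = (+0.1175, -0.1175, 0)
  M3 = (-0.1175, -0.1175, 0)
Detected image corners:
  c0 = (220.696318, 368.325857) px
  c1 = (427.724967, 338.547171) px
  c2 = (404.416207, 28.048043) px
  c3 = (212.193942, 55.508234) px
Planar DLT: solve 8×8 A·h = b for H (H[2,2]=1):
  H  [+849.14016 -32.19124 +315.99385]
  H  [-121.07742 +1263.79361 +191.82000]
  H  [+0.00265 -0.31583 +1.00000]
B = K⁻¹H; ‖b₁‖=1.656782, ‖b₂‖=1.656782; λ = 2/(‖b₁‖+‖b₂‖) = 0.603580, sign → tz>0 ⇒ λ=+0.603580
r₁ = λ·B[:,0] = (+0.99608,-0.08846,+0.00160); r₂ = λ·B[:,1] = (+0.08715,+0.97779,-0.19063)
r₃ = r₁×r₂ = (+0.01530,+0.19002,+0.98166); SVD([r₁ r₂ r₃]) → R = UVᵀ:
  R  [+0.99608 +0.08715 +0.01530]
  R  [-0.08846 +0.97779 +0.19002]
  R  [+0.00160 -0.19063 +0.98166]
t = (-0.02455, -0.04946, +0.60358) m
tr R = 2.955525; θ = arccos((tr R − 1)/2) = 0.211284 rad = 12.106°
axis k = ((R−Rᵀ)₃₂, (R−Rᵀ)₁₃, (R−Rᵀ)₂₁) / (2 sinθ) = (-0.907543, +0.032654, -0.418688)
rvec = θ·k = (-0.191749, +0.006899, -0.088462)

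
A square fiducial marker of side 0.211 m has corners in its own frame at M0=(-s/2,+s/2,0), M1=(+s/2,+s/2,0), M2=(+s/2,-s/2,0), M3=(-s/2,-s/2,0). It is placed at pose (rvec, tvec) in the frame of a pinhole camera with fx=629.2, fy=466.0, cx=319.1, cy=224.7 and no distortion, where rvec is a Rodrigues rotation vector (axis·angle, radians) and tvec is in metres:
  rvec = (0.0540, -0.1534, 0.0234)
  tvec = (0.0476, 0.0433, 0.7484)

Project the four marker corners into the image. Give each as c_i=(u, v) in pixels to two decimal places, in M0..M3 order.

c0=(268.33, 317.30) c1=(440.80, 315.86) c2=(447.35, 187.87) c3=(272.57, 183.64)

Intrinsics K: fx=629.2, fy=466.0, cx=319.1, cy=224.7
Marker side s = 0.211 m; corners in marker frame (Z=0):
  M0 = (-0.1055, +0.1055, 0)
  M1 = (+0.1055, +0.1055, 0)
  M2 = (+0.1055, -0.1055, 0)
  M3 = (-0.1055, -0.1055, 0)
rvec = (0.0540, -0.1534, 0.0234), |rvec| = θ = 0.16430 rad = 9.414°
Rodrigues: sinθ=0.16356, 1−cosθ=0.01347; R = I + sinθ·[k]× + (1−cosθ)·[k]×²:
    [+0.98799 -0.02743 -0.15208]
    [+0.01916 +0.99827 -0.05555]
    [+0.15334 +0.05197 +0.98681]
t = (0.0476, 0.0433, 0.7484) m
M0: Pc = R·M0+t = (-0.05953, +0.14660, +0.73770); u = 629.2·(-0.05953)/0.73770 + 319.1 = 268.3291, v = 466.0·(+0.14660)/0.73770 + 224.7 = 317.3031
M1: Pc = R·M1+t = (+0.14894, +0.15064, +0.77006); u = 629.2·(+0.14894)/0.77006 + 319.1 = 440.7950, v = 466.0·(+0.15064)/0.77006 + 224.7 = 315.8590
M2: Pc = R·M2+t = (+0.15473, -0.06000, +0.75910); u = 629.2·(+0.15473)/0.75910 + 319.1 = 447.3498, v = 466.0·(-0.06000)/0.75910 + 224.7 = 187.8691
M3: Pc = R·M3+t = (-0.05374, -0.06404, +0.72674); u = 629.2·(-0.05374)/0.72674 + 319.1 = 272.5735, v = 466.0·(-0.06404)/0.72674 + 224.7 = 183.6367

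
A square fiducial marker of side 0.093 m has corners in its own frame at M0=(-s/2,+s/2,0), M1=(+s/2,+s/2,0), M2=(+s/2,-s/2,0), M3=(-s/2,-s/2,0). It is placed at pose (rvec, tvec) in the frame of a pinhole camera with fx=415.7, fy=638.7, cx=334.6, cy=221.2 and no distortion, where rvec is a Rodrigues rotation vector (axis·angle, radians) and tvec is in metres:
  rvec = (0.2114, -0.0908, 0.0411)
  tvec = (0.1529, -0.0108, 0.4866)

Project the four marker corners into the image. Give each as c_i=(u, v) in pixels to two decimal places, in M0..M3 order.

c0=(422.74, 264.28) c1=(498.04, 267.22) c2=(508.63, 148.51) c3=(430.46, 143.25)

Intrinsics K: fx=415.7, fy=638.7, cx=334.6, cy=221.2
Marker side s = 0.093 m; corners in marker frame (Z=0):
  M0 = (-0.0465, +0.0465, 0)
  M1 = (+0.0465, +0.0465, 0)
  M2 = (+0.0465, -0.0465, 0)
  M3 = (-0.0465, -0.0465, 0)
rvec = (0.2114, -0.0908, 0.0411), |rvec| = θ = 0.23372 rad = 13.391°
Rodrigues: sinθ=0.23160, 1−cosθ=0.02719; R = I + sinθ·[k]× + (1−cosθ)·[k]×²:
    [+0.99506 -0.05028 -0.08565]
    [+0.03117 +0.97692 -0.21134]
    [+0.09430 +0.20762 +0.97365]
t = (0.1529, -0.0108, 0.4866) m
M0: Pc = R·M0+t = (+0.10429, +0.03318, +0.49187); u = 415.7·(+0.10429)/0.49187 + 334.6 = 422.7415, v = 638.7·(+0.03318)/0.49187 + 221.2 = 264.2809
M1: Pc = R·M1+t = (+0.19683, +0.03608, +0.50064); u = 415.7·(+0.19683)/0.50064 + 334.6 = 498.0371, v = 638.7·(+0.03608)/0.50064 + 221.2 = 267.2248
M2: Pc = R·M2+t = (+0.20151, -0.05478, +0.48133); u = 415.7·(+0.20151)/0.48133 + 334.6 = 508.6321, v = 638.7·(-0.05478)/0.48133 + 221.2 = 148.5138
M3: Pc = R·M3+t = (+0.10897, -0.05768, +0.47256); u = 415.7·(+0.10897)/0.47256 + 334.6 = 430.4565, v = 638.7·(-0.05768)/0.47256 + 221.2 = 143.2465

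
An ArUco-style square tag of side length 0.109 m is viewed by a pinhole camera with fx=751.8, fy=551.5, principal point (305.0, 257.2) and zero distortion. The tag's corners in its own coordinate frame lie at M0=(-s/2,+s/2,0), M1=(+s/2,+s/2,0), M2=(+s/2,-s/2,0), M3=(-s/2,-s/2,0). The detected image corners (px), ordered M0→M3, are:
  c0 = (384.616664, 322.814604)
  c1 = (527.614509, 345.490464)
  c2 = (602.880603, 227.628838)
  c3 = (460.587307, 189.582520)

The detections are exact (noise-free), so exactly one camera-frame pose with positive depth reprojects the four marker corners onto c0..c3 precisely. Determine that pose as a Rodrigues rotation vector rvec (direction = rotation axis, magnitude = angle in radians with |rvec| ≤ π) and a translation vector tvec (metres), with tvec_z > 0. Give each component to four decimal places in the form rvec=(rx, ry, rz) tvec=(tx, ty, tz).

Intrinsics K: fx=751.8, fy=551.5, cx=305.0, cy=257.2
Marker side s = 0.109 m; corners in marker frame (Z=0):
  M0 = (-0.0545, +0.0545, 0)
  M1 = (+0.0545, +0.0545, 0)
  M2 = (+0.0545, -0.0545, 0)
  M3 = (-0.0545, -0.0545, 0)
Detected image corners:
  c0 = (384.616664, 322.814604) px
  c1 = (527.614509, 345.490464) px
  c2 = (602.880603, 227.628838) px
  c3 = (460.587307, 189.582520) px
Planar DLT: solve 8×8 A·h = b for H (H[2,2]=1):
  H  [+1805.29210 -452.73282 +496.82763]
  H  [+549.47965 +1280.26696 +273.87896]
  H  [+1.00528 +0.48760 +1.00000]
B = K⁻¹H; ‖b₁‖=2.294064, ‖b₂‖=2.294064; λ = 2/(‖b₁‖+‖b₂‖) = 0.435908, sign → tz>0 ⇒ λ=+0.435908
r₁ = λ·B[:,0] = (+0.86896,+0.22995,+0.43821); r₂ = λ·B[:,1] = (-0.34873,+0.91280,+0.21255)
r₃ = r₁×r₂ = (-0.35112,-0.33751,+0.87338); SVD([r₁ r₂ r₃]) → R = UVᵀ:
  R  [+0.86896 -0.34873 -0.35112]
  R  [+0.22995 +0.91280 -0.33751]
  R  [+0.43821 +0.21255 +0.87338]
t = (+0.11123, +0.01318, +0.43591) m
tr R = 2.655150; θ = arccos((tr R − 1)/2) = 0.596023 rad = 34.150°
axis k = ((R−Rᵀ)₃₂, (R−Rᵀ)₁₃, (R−Rᵀ)₂₁) / (2 sinθ) = (+0.489940, -0.703058, +0.515429)
rvec = θ·k = (+0.292015, -0.419039, +0.307208)

rvec=(0.2920, -0.4190, 0.3072) tvec=(0.1112, 0.0132, 0.4359)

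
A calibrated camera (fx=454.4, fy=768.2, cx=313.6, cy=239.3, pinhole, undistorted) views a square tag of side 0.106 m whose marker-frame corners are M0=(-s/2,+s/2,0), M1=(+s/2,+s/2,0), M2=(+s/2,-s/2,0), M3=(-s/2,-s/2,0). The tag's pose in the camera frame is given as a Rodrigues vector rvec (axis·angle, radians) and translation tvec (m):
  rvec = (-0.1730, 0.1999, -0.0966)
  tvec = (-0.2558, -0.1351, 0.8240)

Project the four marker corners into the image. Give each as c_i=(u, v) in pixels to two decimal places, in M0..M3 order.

c0=(146.40, 167.40) c1=(200.65, 154.22) c2=(198.70, 59.24) c3=(145.73, 74.38)

Intrinsics K: fx=454.4, fy=768.2, cx=313.6, cy=239.3
Marker side s = 0.106 m; corners in marker frame (Z=0):
  M0 = (-0.0530, +0.0530, 0)
  M1 = (+0.0530, +0.0530, 0)
  M2 = (+0.0530, -0.0530, 0)
  M3 = (-0.0530, -0.0530, 0)
rvec = (-0.1730, 0.1999, -0.0966), |rvec| = θ = 0.28146 rad = 16.127°
Rodrigues: sinθ=0.27776, 1−cosθ=0.03935; R = I + sinθ·[k]× + (1−cosθ)·[k]×²:
    [+0.97552 +0.07815 +0.20557]
    [-0.11251 +0.98050 +0.16113]
    [-0.18897 -0.18032 +0.96529]
t = (-0.2558, -0.1351, 0.8240) m
M0: Pc = R·M0+t = (-0.30336, -0.07717, +0.82446); u = 454.4·(-0.30336)/0.82446 + 313.6 = 146.4031, v = 768.2·(-0.07717)/0.82446 + 239.3 = 167.3952
M1: Pc = R·M1+t = (-0.19996, -0.08910, +0.80443); u = 454.4·(-0.19996)/0.80443 + 313.6 = 200.6504, v = 768.2·(-0.08910)/0.80443 + 239.3 = 154.2161
M2: Pc = R·M2+t = (-0.20824, -0.19303, +0.82354); u = 454.4·(-0.20824)/0.82354 + 313.6 = 198.7010, v = 768.2·(-0.19303)/0.82354 + 239.3 = 59.2421
M3: Pc = R·M3+t = (-0.31164, -0.18110, +0.84357); u = 454.4·(-0.31164)/0.84357 + 313.6 = 145.7291, v = 768.2·(-0.18110)/0.84357 + 239.3 = 74.3778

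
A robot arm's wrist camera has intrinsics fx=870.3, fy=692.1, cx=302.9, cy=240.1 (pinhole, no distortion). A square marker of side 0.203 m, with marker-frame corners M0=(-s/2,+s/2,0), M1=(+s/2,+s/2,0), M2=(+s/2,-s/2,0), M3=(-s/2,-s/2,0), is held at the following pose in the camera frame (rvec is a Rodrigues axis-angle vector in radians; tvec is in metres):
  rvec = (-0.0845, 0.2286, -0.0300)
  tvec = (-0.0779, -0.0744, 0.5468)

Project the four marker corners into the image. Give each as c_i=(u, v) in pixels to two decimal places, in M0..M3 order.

c0=(31.82, 277.97) c1=(341.68, 270.60) c2=(333.73, 6.95) c3=(33.97, 34.91)

Intrinsics K: fx=870.3, fy=692.1, cx=302.9, cy=240.1
Marker side s = 0.203 m; corners in marker frame (Z=0):
  M0 = (-0.1015, +0.1015, 0)
  M1 = (+0.1015, +0.1015, 0)
  M2 = (+0.1015, -0.1015, 0)
  M3 = (-0.1015, -0.1015, 0)
rvec = (-0.0845, 0.2286, -0.0300), |rvec| = θ = 0.24556 rad = 14.069°
Rodrigues: sinθ=0.24310, 1−cosθ=0.03000; R = I + sinθ·[k]× + (1−cosθ)·[k]×²:
    [+0.97355 +0.02009 +0.22757]
    [-0.03931 +0.99600 +0.08024]
    [-0.22505 -0.08707 +0.97045]
t = (-0.0779, -0.0744, 0.5468) m
M0: Pc = R·M0+t = (-0.17468, +0.03068, +0.56081); u = 870.3·(-0.17468)/0.56081 + 302.9 = 31.8235, v = 692.1·(+0.03068)/0.56081 + 240.1 = 277.9676
M1: Pc = R·M1+t = (+0.02295, +0.02270, +0.51512); u = 870.3·(+0.02295)/0.51512 + 302.9 = 341.6824, v = 692.1·(+0.02270)/0.51512 + 240.1 = 270.6045
M2: Pc = R·M2+t = (+0.01888, -0.17948, +0.53279); u = 870.3·(+0.01888)/0.53279 + 302.9 = 333.7343, v = 692.1·(-0.17948)/0.53279 + 240.1 = 6.9505
M3: Pc = R·M3+t = (-0.17875, -0.17150, +0.57848); u = 870.3·(-0.17875)/0.57848 + 302.9 = 33.9703, v = 692.1·(-0.17150)/0.57848 + 240.1 = 34.9104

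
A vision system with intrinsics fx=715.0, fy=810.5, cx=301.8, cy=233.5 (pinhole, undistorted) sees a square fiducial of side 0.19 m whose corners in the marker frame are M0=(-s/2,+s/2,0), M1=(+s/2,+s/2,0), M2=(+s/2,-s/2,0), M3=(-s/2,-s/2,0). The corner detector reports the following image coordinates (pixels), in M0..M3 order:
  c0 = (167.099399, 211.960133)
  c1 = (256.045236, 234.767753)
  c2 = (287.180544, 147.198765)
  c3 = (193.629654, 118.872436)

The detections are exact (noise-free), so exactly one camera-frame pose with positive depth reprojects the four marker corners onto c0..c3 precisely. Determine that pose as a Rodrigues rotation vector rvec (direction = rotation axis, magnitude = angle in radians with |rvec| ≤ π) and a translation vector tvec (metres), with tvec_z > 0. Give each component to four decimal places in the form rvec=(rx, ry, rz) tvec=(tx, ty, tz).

Intrinsics K: fx=715.0, fy=810.5, cx=301.8, cy=233.5
Marker side s = 0.19 m; corners in marker frame (Z=0):
  M0 = (-0.0950, +0.0950, 0)
  M1 = (+0.0950, +0.0950, 0)
  M2 = (+0.0950, -0.0950, 0)
  M3 = (-0.0950, -0.0950, 0)
Detected image corners:
  c0 = (167.099399, 211.960133) px
  c1 = (256.045236, 234.767753) px
  c2 = (287.180544, 147.198765) px
  c3 = (193.629654, 118.872436) px
Planar DLT: solve 8×8 A·h = b for H (H[2,2]=1):
  H  [+530.97397 -75.83637 +226.50727]
  H  [+174.39796 +535.16726 +179.92068]
  H  [+0.22615 +0.33708 +1.00000]
B = K⁻¹H; ‖b₁‖=0.701762, ‖b₂‖=0.701762; λ = 2/(‖b₁‖+‖b₂‖) = 1.424984, sign → tz>0 ⇒ λ=+1.424984
r₁ = λ·B[:,0] = (+0.92220,+0.21378,+0.32226); r₂ = λ·B[:,1] = (-0.35389,+0.80253,+0.48033)
r₃ = r₁×r₂ = (-0.15594,-0.55700,+0.81574); SVD([r₁ r₂ r₃]) → R = UVᵀ:
  R  [+0.92220 -0.35389 -0.15594]
  R  [+0.21378 +0.80253 -0.55700]
  R  [+0.32226 +0.48033 +0.81574]
t = (-0.15006, -0.09420, +1.42498) m
tr R = 2.540464; θ = arccos((tr R − 1)/2) = 0.691591 rad = 39.625°
axis k = ((R−Rᵀ)₃₂, (R−Rᵀ)₁₃, (R−Rᵀ)₂₁) / (2 sinθ) = (+0.813255, -0.374904, +0.445042)
rvec = θ·k = (+0.562440, -0.259281, +0.307787)

rvec=(0.5624, -0.2593, 0.3078) tvec=(-0.1501, -0.0942, 1.4250)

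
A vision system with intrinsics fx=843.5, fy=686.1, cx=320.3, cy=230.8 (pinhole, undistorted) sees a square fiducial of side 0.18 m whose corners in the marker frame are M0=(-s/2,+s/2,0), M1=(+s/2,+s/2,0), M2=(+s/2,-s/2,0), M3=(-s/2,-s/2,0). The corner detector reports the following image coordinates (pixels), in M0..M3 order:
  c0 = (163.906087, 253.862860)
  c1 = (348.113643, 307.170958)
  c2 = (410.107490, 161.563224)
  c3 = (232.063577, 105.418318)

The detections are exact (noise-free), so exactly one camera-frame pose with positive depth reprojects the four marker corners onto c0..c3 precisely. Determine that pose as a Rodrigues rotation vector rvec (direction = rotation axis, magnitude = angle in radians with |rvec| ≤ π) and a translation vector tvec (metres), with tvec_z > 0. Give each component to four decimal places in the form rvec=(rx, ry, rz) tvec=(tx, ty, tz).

Intrinsics K: fx=843.5, fy=686.1, cx=320.3, cy=230.8
Marker side s = 0.18 m; corners in marker frame (Z=0):
  M0 = (-0.0900, +0.0900, 0)
  M1 = (+0.0900, +0.0900, 0)
  M2 = (+0.0900, -0.0900, 0)
  M3 = (-0.0900, -0.0900, 0)
Detected image corners:
  c0 = (163.906087, 253.862860) px
  c1 = (348.113643, 307.170958) px
  c2 = (410.107490, 161.563224) px
  c3 = (232.063577, 105.418318) px
Planar DLT: solve 8×8 A·h = b for H (H[2,2]=1):
  H  [+1051.24100 -399.60451 +290.21308]
  H  [+336.55065 +789.21413 +206.51102]
  H  [+0.15662 -0.13278 +1.00000]
B = K⁻¹H; ‖b₁‖=1.274660, ‖b₂‖=1.274660; λ = 2/(‖b₁‖+‖b₂‖) = 0.784523, sign → tz>0 ⇒ λ=+0.784523
r₁ = λ·B[:,0] = (+0.93108,+0.34350,+0.12287); r₂ = λ·B[:,1] = (-0.33211,+0.93747,-0.10417)
r₃ = r₁×r₂ = (-0.15097,+0.05619,+0.98694); SVD([r₁ r₂ r₃]) → R = UVᵀ:
  R  [+0.93108 -0.33211 -0.15097]
  R  [+0.34350 +0.93747 +0.05619]
  R  [+0.12287 -0.10417 +0.98694]
t = (-0.02798, -0.02777, +0.78452) m
tr R = 2.855493; θ = arccos((tr R − 1)/2) = 0.382467 rad = 21.914°
axis k = ((R−Rᵀ)₃₂, (R−Rᵀ)₁₃, (R−Rᵀ)₂₁) / (2 sinθ) = (-0.214836, -0.366870, +0.905125)
rvec = θ·k = (-0.082168, -0.140316, +0.346181)

rvec=(-0.0822, -0.1403, 0.3462) tvec=(-0.0280, -0.0278, 0.7845)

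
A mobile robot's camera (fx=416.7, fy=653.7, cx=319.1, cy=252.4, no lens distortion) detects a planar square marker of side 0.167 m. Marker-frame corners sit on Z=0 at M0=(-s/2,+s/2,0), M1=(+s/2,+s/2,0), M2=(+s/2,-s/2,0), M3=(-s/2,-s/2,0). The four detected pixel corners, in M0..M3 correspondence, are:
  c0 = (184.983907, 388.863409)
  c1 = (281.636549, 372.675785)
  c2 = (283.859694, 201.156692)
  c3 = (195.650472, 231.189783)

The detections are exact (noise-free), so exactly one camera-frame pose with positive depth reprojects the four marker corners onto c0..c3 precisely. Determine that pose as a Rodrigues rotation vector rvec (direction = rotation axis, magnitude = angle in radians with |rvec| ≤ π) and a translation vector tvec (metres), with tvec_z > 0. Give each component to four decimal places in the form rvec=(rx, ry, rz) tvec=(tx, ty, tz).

rvec=(-0.3737, 0.4099, -0.0926) tvec=(-0.1288, 0.0413, 0.6341)

Intrinsics K: fx=416.7, fy=653.7, cx=319.1, cy=252.4
Marker side s = 0.167 m; corners in marker frame (Z=0):
  M0 = (-0.0835, +0.0835, 0)
  M1 = (+0.0835, +0.0835, 0)
  M2 = (+0.0835, -0.0835, 0)
  M3 = (-0.0835, -0.0835, 0)
Detected image corners:
  c0 = (184.983907, 388.863409) px
  c1 = (281.636549, 372.675785) px
  c2 = (283.859694, 201.156692) px
  c3 = (195.650472, 231.189783) px
Planar DLT: solve 8×8 A·h = b for H (H[2,2]=1):
  H  [+413.57286 -178.88053 +234.42854]
  H  [-315.39605 +808.11452 +294.99725]
  H  [-0.58624 -0.58787 +1.00000]
B = K⁻¹H; ‖b₁‖=1.577018, ‖b₂‖=1.577018; λ = 2/(‖b₁‖+‖b₂‖) = 0.634108, sign → tz>0 ⇒ λ=+0.634108
r₁ = λ·B[:,0] = (+0.91402,-0.16241,-0.37174); r₂ = λ·B[:,1] = (+0.01325,+0.92783,-0.37278)
r₃ = r₁×r₂ = (+0.40545,+0.33580,+0.85020); SVD([r₁ r₂ r₃]) → R = UVᵀ:
  R  [+0.91402 +0.01325 +0.40545]
  R  [-0.16241 +0.92783 +0.33580]
  R  [-0.37174 -0.37278 +0.85020]
t = (-0.12885, +0.04132, +0.63411) m
tr R = 2.692052; θ = arccos((tr R − 1)/2) = 0.562310 rad = 32.218°
axis k = ((R−Rᵀ)₃₂, (R−Rᵀ)₁₃, (R−Rᵀ)₂₁) / (2 sinθ) = (-0.664525, +0.728880, -0.164745)
rvec = θ·k = (-0.373669, +0.409856, -0.092638)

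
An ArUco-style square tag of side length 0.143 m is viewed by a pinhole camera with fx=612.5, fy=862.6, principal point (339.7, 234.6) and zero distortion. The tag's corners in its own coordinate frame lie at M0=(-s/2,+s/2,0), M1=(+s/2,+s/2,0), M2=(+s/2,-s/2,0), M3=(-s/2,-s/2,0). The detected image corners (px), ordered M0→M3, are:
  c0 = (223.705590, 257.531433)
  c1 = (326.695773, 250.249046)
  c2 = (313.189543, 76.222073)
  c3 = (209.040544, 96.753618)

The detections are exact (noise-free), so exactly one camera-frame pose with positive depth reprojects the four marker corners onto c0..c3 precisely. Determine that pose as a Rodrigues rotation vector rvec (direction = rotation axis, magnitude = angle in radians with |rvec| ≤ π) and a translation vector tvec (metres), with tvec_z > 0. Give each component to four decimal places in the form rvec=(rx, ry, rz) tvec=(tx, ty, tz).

Intrinsics K: fx=612.5, fy=862.6, cx=339.7, cy=234.6
Marker side s = 0.143 m; corners in marker frame (Z=0):
  M0 = (-0.0715, +0.0715, 0)
  M1 = (+0.0715, +0.0715, 0)
  M2 = (+0.0715, -0.0715, 0)
  M3 = (-0.0715, -0.0715, 0)
Detected image corners:
  c0 = (223.705590, 257.531433) px
  c1 = (326.695773, 250.249046) px
  c2 = (313.189543, 76.222073) px
  c3 = (209.040544, 96.753618) px
Planar DLT: solve 8×8 A·h = b for H (H[2,2]=1):
  H  [+579.18445 +139.36409 +266.23173]
  H  [-188.79625 +1194.68939 +171.36641]
  H  [-0.54085 +0.15180 +1.00000]
B = K⁻¹H; ‖b₁‖=1.359825, ‖b₂‖=1.359825; λ = 2/(‖b₁‖+‖b₂‖) = 0.735389, sign → tz>0 ⇒ λ=+0.735389
r₁ = λ·B[:,0] = (+0.91598,-0.05278,-0.39774); r₂ = λ·B[:,1] = (+0.10541,+0.98814,+0.11163)
r₃ = r₁×r₂ = (+0.38713,-0.14418,+0.91068); SVD([r₁ r₂ r₃]) → R = UVᵀ:
  R  [+0.91598 +0.10541 +0.38713]
  R  [-0.05278 +0.98814 -0.14418]
  R  [-0.39774 +0.11163 +0.91068]
t = (-0.08821, -0.05391, +0.73539) m
tr R = 2.814805; θ = arccos((tr R − 1)/2) = 0.433735 rad = 24.851°
axis k = ((R−Rᵀ)₃₂, (R−Rᵀ)₁₃, (R−Rᵀ)₂₁) / (2 sinθ) = (+0.304347, +0.933783, -0.188208)
rvec = θ·k = (+0.132006, +0.405014, -0.081633)

rvec=(0.1320, 0.4050, -0.0816) tvec=(-0.0882, -0.0539, 0.7354)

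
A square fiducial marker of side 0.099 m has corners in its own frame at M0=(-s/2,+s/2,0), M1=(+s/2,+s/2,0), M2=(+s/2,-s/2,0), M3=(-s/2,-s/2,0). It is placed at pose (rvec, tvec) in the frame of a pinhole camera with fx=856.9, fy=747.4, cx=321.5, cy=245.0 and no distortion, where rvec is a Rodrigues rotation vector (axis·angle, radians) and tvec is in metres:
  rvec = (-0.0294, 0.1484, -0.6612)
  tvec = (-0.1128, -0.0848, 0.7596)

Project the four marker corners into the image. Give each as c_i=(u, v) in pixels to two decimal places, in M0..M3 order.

Intrinsics K: fx=856.9, fy=747.4, cx=321.5, cy=245.0
Marker side s = 0.099 m; corners in marker frame (Z=0):
  M0 = (-0.0495, +0.0495, 0)
  M1 = (+0.0495, +0.0495, 0)
  M2 = (+0.0495, -0.0495, 0)
  M3 = (-0.0495, -0.0495, 0)
rvec = (-0.0294, 0.1484, -0.6612), |rvec| = θ = 0.67829 rad = 38.863°
Rodrigues: sinθ=0.62746, 1−cosθ=0.22135; R = I + sinθ·[k]× + (1−cosθ)·[k]×²:
    [+0.77906 +0.60955 +0.14663]
    [-0.61375 +0.78924 -0.02001]
    [-0.12793 -0.07441 +0.98899]
t = (-0.1128, -0.0848, 0.7596) m
M0: Pc = R·M0+t = (-0.12119, -0.01535, +0.76225); u = 856.9·(-0.12119)/0.76225 + 321.5 = 185.2606, v = 747.4·(-0.01535)/0.76225 + 245.0 = 229.9474
M1: Pc = R·M1+t = (-0.04406, -0.07611, +0.74958); u = 856.9·(-0.04406)/0.74958 + 321.5 = 271.1283, v = 747.4·(-0.07611)/0.74958 + 245.0 = 169.1087
M2: Pc = R·M2+t = (-0.10441, -0.15425, +0.75695); u = 856.9·(-0.10441)/0.75695 + 321.5 = 203.3044, v = 747.4·(-0.15425)/0.75695 + 245.0 = 92.6978
M3: Pc = R·M3+t = (-0.18154, -0.09349, +0.76962); u = 856.9·(-0.18154)/0.76962 + 321.5 = 119.3747, v = 747.4·(-0.09349)/0.76962 + 245.0 = 154.2117

c0=(185.26, 229.95) c1=(271.13, 169.11) c2=(203.30, 92.70) c3=(119.37, 154.21)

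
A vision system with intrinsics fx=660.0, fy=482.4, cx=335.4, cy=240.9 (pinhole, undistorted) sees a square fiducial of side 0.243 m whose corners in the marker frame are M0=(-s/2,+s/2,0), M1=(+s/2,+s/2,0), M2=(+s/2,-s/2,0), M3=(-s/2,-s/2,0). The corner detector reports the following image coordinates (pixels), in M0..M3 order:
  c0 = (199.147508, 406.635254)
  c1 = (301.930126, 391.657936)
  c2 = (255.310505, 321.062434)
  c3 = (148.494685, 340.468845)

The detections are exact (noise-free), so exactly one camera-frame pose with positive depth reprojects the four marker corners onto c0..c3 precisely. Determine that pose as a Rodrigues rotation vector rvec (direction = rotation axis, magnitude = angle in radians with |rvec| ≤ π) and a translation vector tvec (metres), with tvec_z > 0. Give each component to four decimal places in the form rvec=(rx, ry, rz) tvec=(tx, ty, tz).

rvec=(0.3955, 0.2218, -0.3263) tvec=(-0.2238, 0.3496, 1.3459)

Intrinsics K: fx=660.0, fy=482.4, cx=335.4, cy=240.9
Marker side s = 0.243 m; corners in marker frame (Z=0):
  M0 = (-0.1215, +0.1215, 0)
  M1 = (+0.1215, +0.1215, 0)
  M2 = (+0.1215, -0.1215, 0)
  M3 = (-0.1215, -0.1215, 0)
Detected image corners:
  c0 = (199.147508, 406.635254) px
  c1 = (301.930126, 391.657936) px
  c2 = (255.310505, 321.062434) px
  c3 = (148.494685, 340.468845) px
Planar DLT: solve 8×8 A·h = b for H (H[2,2]=1):
  H  [+385.08617 +257.49780 +225.67440]
  H  [-144.56906 +373.36728 +366.21752]
  H  [-0.20304 +0.25260 +1.00000]
B = K⁻¹H; ‖b₁‖=0.742985, ‖b₂‖=0.742985; λ = 2/(‖b₁‖+‖b₂‖) = 1.345923, sign → tz>0 ⇒ λ=+1.345923
r₁ = λ·B[:,0] = (+0.92417,-0.26689,-0.27327); r₂ = λ·B[:,1] = (+0.35234,+0.87193,+0.33998)
r₃ = r₁×r₂ = (+0.14754,-0.41049,+0.89985); SVD([r₁ r₂ r₃]) → R = UVᵀ:
  R  [+0.92417 +0.35234 +0.14754]
  R  [-0.26689 +0.87193 -0.41049]
  R  [-0.27327 +0.33998 +0.89985]
t = (-0.22376, +0.34964, +1.34592) m
tr R = 2.695956; θ = arccos((tr R − 1)/2) = 0.558637 rad = 32.008°
axis k = ((R−Rᵀ)₃₂, (R−Rᵀ)₁₃, (R−Rᵀ)₂₁) / (2 sinθ) = (+0.707951, +0.396972, -0.584139)
rvec = θ·k = (+0.395488, +0.221763, -0.326322)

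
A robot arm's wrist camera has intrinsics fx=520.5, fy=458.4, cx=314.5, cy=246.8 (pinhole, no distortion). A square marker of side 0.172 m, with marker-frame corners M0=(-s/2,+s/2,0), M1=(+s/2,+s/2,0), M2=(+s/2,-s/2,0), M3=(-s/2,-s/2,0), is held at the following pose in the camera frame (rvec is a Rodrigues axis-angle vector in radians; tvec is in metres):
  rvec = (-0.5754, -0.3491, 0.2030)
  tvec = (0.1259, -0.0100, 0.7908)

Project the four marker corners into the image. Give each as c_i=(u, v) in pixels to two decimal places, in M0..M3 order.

c0=(342.61, 269.92) c1=(448.78, 297.71) c2=(443.08, 216.86) c3=(349.18, 187.86)

Intrinsics K: fx=520.5, fy=458.4, cx=314.5, cy=246.8
Marker side s = 0.172 m; corners in marker frame (Z=0):
  M0 = (-0.0860, +0.0860, 0)
  M1 = (+0.0860, +0.0860, 0)
  M2 = (+0.0860, -0.0860, 0)
  M3 = (-0.0860, -0.0860, 0)
rvec = (-0.5754, -0.3491, 0.2030), |rvec| = θ = 0.70297 rad = 40.277°
Rodrigues: sinθ=0.64649, 1−cosθ=0.23707; R = I + sinθ·[k]× + (1−cosθ)·[k]×²:
    [+0.92176 -0.09032 -0.37709]
    [+0.28306 +0.82139 +0.49517]
    [+0.26501 -0.56317 +0.78270]
t = (0.1259, -0.0100, 0.7908) m
M0: Pc = R·M0+t = (+0.03886, +0.03630, +0.71958); u = 520.5·(+0.03886)/0.71958 + 314.5 = 342.6096, v = 458.4·(+0.03630)/0.71958 + 246.8 = 269.9227
M1: Pc = R·M1+t = (+0.19740, +0.08498, +0.76516); u = 520.5·(+0.19740)/0.76516 + 314.5 = 448.7842, v = 458.4·(+0.08498)/0.76516 + 246.8 = 297.7124
M2: Pc = R·M2+t = (+0.21294, -0.05630, +0.86202); u = 520.5·(+0.21294)/0.86202 + 314.5 = 443.0753, v = 458.4·(-0.05630)/0.86202 + 246.8 = 216.8628
M3: Pc = R·M3+t = (+0.05440, -0.10498, +0.81644); u = 520.5·(+0.05440)/0.81644 + 314.5 = 349.1787, v = 458.4·(-0.10498)/0.81644 + 246.8 = 187.8563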